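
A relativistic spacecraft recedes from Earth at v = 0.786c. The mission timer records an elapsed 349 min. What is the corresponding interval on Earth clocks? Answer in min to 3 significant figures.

γ = 1/√(1 − 0.786²) = 1.6175
Time dilation: Δt = γτ₀ = 1.6175 × 349 min = 565 min

Δt ≈ 565 min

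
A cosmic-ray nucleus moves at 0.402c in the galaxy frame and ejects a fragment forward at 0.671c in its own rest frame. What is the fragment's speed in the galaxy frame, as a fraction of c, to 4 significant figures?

u ≈ 0.8451c

Compose boost 2: (0.671 + 0.402)/(1 + 0.671×0.402) = 1.073/1.26974 = 0.8451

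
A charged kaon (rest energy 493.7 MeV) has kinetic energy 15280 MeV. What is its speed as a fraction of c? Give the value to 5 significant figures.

γ = 1 + K/(m₀c²) = 1 + 15280/493.7 = 31.94997
β = √(1 − 1/γ²) = 0.99951

β ≈ 0.99951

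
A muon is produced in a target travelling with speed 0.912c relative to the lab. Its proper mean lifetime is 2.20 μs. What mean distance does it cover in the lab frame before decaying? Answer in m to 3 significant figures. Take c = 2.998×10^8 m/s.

γ = 1/√(1 − 0.912²) = 2.4379
Dilated lifetime: Δt = γτ₀ = 2.4379 × 2.20 μs = 5.3634 μs
d = vΔt = 0.912c × 5.3634 μs = 2.7342×10^8 m/s × 5.3634×10^-6 s = 1470 m

d ≈ 1470 m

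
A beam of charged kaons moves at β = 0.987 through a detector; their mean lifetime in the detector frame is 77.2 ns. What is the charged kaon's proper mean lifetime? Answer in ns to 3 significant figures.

γ = 1/√(1 − 0.987²) = 6.2220
Proper time: τ₀ = Δt/γ = 77.2/6.2220 = 12.4 ns

τ₀ ≈ 12.4 ns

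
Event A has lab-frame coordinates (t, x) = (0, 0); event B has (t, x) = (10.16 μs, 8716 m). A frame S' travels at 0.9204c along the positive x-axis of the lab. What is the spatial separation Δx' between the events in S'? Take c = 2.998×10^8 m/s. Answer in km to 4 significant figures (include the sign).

Δx' ≈ 15.12 km

γ = 1/√(1 − 0.9204²) = 2.55769
Δx' = γ(Δx − vΔt) = 2.55769 × (8716 m − 0.9204×(2.998×10^8 m/s)×10.16×10^-6 s)
= 2.55769 × (5912.49 m) = 15.12 km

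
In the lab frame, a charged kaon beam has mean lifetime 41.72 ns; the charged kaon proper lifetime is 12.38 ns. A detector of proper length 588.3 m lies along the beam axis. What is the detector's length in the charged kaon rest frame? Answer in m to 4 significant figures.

L ≈ 174.6 m

Time dilation ⇒ γ = Δt/τ₀ = 41.72/12.38 = 3.36995
Length contraction: L = L₀/γ = 588.3/3.36995 = 174.6 m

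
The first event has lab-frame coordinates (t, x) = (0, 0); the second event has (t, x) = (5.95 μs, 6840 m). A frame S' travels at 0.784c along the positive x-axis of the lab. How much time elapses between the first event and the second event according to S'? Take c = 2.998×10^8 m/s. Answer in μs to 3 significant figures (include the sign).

γ = 1/√(1 − 0.784²) = 1.6109
Δt' = γ(Δt − vΔx/c²) = 1.6109 × (5.95 μs − 0.784×6840 m / (2.998×10^8 m/s))
= 1.6109 × (-11.937 μs) = -19.2 μs

Δt' ≈ -19.2 μs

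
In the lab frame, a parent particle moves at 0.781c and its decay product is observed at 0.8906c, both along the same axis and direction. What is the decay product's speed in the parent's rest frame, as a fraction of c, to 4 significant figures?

u' ≈ 0.3600c

Inverse velocity addition: u' = (u − v)/(1 − uv/c²)
= (0.8906 − 0.781)/(1 − 0.8906×0.781) = 0.1096/0.304441 = 0.3600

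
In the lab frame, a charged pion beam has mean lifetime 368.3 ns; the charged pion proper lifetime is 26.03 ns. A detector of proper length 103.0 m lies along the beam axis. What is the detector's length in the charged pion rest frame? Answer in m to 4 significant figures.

L ≈ 7.280 m

Time dilation ⇒ γ = Δt/τ₀ = 368.3/26.03 = 14.1491
Length contraction: L = L₀/γ = 103.0/14.1491 = 7.280 m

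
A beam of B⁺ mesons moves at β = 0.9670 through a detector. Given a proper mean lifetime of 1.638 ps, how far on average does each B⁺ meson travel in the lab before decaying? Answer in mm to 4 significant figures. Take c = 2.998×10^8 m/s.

d ≈ 1.864 mm

γ = 1/√(1 − 0.9670²) = 3.92501
Dilated lifetime: Δt = γτ₀ = 3.92501 × 1.638 ps = 6.42917 ps
d = vΔt = 0.9670c × 6.42917 ps = 2.89907×10^8 m/s × 6.42917×10^-12 s = 1.864 mm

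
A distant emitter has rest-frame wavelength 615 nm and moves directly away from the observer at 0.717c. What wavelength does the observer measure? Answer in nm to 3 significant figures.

Relativistic Doppler: λ_obs = λ_src √((1+β)/(1−β))
= 615 × √(1.7170/0.28300) = 615 × 2.4632 = 1510 nm

λ_obs ≈ 1510 nm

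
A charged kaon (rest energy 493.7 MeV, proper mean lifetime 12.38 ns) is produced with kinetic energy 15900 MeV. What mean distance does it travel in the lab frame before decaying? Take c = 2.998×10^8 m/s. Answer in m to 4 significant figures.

γ = 1 + K/(m₀c²) = 1 + 15900/493.7 = 33.2058
β = √(1 − 1/γ²) = 0.999546
Dilated lifetime: γτ₀ = 33.2058 × 12.38 ns = 411.088 ns
d = βc·γτ₀ = 0.999546 × (2.998×10^8 m/s) × 4.11088×10^-7 s = 123.2 m

d ≈ 123.2 m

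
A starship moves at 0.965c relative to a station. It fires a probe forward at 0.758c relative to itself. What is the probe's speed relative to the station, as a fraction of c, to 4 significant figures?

Relativistic velocity addition: u = (u' + v)/(1 + u'v/c²)
= (0.758 + 0.965)/(1 + 0.758×0.965) = 1.723/1.73147 = 0.9951

u ≈ 0.9951c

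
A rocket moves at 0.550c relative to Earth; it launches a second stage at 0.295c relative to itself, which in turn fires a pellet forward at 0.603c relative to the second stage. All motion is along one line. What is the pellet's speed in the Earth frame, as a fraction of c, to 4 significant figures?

Compose boost 2: (0.295 + 0.550)/(1 + 0.295×0.550) = 0.8450/1.16225 = 0.727038
Compose boost 3: (0.603 + 0.727038)/(1 + 0.603×0.727038) = 1.33004/1.43840 = 0.9247

u ≈ 0.9247c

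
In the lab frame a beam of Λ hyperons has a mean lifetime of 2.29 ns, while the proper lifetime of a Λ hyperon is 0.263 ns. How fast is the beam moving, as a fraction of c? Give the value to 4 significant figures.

γ = Δt/τ₀ = 2.29/0.263 = 8.70722
β = √(1 − 1/γ²) = √(1 − 1/8.70722²) = 0.9934

β ≈ 0.9934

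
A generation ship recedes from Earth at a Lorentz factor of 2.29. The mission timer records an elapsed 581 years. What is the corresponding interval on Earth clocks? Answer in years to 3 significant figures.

Δt ≈ 1330 years

γ = 2.29 (given)
Time dilation: Δt = γτ₀ = 2.29 × 581 years = 1330 years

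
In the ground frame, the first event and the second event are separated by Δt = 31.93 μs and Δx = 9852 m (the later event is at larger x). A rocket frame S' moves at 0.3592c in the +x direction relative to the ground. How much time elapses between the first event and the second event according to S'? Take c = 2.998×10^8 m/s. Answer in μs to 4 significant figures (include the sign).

Δt' ≈ 21.57 μs

γ = 1/√(1 − 0.3592²) = 1.07151
Δt' = γ(Δt − vΔx/c²) = 1.07151 × (31.93 μs − 0.3592×9852 m / (2.998×10^8 m/s))
= 1.07151 × (20.1260 μs) = 21.57 μs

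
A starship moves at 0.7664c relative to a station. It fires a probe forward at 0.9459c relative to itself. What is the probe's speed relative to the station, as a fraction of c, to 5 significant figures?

u ≈ 0.99267c

Relativistic velocity addition: u = (u' + v)/(1 + u'v/c²)
= (0.9459 + 0.7664)/(1 + 0.9459×0.7664) = 1.7123/1.724938 = 0.99267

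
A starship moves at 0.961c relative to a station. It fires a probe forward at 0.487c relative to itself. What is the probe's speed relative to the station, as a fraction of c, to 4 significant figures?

u ≈ 0.9864c

Relativistic velocity addition: u = (u' + v)/(1 + u'v/c²)
= (0.487 + 0.961)/(1 + 0.487×0.961) = 1.448/1.46801 = 0.9864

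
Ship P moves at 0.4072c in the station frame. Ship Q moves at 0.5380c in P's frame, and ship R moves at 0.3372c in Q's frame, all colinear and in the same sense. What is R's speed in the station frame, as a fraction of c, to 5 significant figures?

Compose boost 2: (0.5380 + 0.4072)/(1 + 0.5380×0.4072) = 0.94520/1.219074 = 0.7753429
Compose boost 3: (0.3372 + 0.7753429)/(1 + 0.3372×0.7753429) = 1.112543/1.261446 = 0.88196

u ≈ 0.88196c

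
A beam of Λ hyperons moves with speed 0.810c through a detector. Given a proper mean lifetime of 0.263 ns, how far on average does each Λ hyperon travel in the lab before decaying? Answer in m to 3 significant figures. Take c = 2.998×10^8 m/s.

d ≈ 0.109 m

γ = 1/√(1 − 0.810²) = 1.7052
Dilated lifetime: Δt = γτ₀ = 1.7052 × 0.263 ns = 0.44848 ns
d = vΔt = 0.810c × 0.44848 ns = 2.4284×10^8 m/s × 4.4848×10^-10 s = 0.109 m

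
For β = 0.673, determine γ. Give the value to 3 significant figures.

γ = 1/√(1 − β²) = 1/√(1 − 0.673²) = 1/√(0.54707) = 1.35

γ ≈ 1.35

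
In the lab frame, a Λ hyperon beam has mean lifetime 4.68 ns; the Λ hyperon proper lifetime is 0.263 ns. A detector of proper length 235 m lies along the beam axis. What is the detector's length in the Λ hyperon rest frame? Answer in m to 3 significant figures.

Time dilation ⇒ γ = Δt/τ₀ = 4.68/0.263 = 17.795
Length contraction: L = L₀/γ = 235/17.795 = 13.2 m

L ≈ 13.2 m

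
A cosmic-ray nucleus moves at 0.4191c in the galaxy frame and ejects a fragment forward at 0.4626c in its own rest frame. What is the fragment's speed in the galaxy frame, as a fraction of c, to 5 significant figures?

Compose boost 2: (0.4626 + 0.4191)/(1 + 0.4626×0.4191) = 0.88170/1.193876 = 0.73852

u ≈ 0.73852c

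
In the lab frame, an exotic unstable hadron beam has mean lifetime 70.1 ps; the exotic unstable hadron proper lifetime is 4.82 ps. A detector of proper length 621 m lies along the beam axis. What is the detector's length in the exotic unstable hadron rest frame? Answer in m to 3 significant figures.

Time dilation ⇒ γ = Δt/τ₀ = 70.1/4.82 = 14.544
Length contraction: L = L₀/γ = 621/14.544 = 42.7 m

L ≈ 42.7 m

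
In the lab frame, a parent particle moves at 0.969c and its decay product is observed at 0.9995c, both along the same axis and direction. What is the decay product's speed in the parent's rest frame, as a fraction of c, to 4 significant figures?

Inverse velocity addition: u' = (u − v)/(1 − uv/c²)
= (0.9995 − 0.969)/(1 − 0.9995×0.969) = 0.03050/0.0314845 = 0.9687

u' ≈ 0.9687c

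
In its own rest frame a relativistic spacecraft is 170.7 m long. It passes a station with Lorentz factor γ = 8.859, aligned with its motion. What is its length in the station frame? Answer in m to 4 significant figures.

γ = 8.859 (given)
Length contraction: L = L₀/γ = 170.7/8.859 = 19.27 m

L ≈ 19.27 m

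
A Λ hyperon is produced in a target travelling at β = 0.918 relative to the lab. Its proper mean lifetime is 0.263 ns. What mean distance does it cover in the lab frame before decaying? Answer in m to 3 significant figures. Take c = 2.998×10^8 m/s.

γ = 1/√(1 − 0.918²) = 2.5216
Dilated lifetime: Δt = γτ₀ = 2.5216 × 0.263 ns = 0.66317 ns
d = vΔt = 0.918c × 0.66317 ns = 2.7522×10^8 m/s × 6.6317×10^-10 s = 0.183 m

d ≈ 0.183 m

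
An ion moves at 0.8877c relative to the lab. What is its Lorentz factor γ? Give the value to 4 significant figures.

γ = 1/√(1 − β²) = 1/√(1 − 0.8877²) = 1/√(0.211989) = 2.172

γ ≈ 2.172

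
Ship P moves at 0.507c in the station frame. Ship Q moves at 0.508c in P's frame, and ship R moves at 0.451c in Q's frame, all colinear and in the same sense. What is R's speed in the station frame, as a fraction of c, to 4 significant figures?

Compose boost 2: (0.508 + 0.507)/(1 + 0.508×0.507) = 1.015/1.25756 = 0.807121
Compose boost 3: (0.451 + 0.807121)/(1 + 0.451×0.807121) = 1.25812/1.36401 = 0.9224

u ≈ 0.9224c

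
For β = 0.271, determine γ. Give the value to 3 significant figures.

γ ≈ 1.04

γ = 1/√(1 − β²) = 1/√(1 − 0.271²) = 1/√(0.92656) = 1.04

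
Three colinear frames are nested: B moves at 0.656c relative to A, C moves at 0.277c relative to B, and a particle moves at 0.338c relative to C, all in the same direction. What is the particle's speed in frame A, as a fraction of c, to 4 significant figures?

u ≈ 0.8900c

Compose boost 2: (0.277 + 0.656)/(1 + 0.277×0.656) = 0.9330/1.18171 = 0.789532
Compose boost 3: (0.338 + 0.789532)/(1 + 0.338×0.789532) = 1.12753/1.26686 = 0.8900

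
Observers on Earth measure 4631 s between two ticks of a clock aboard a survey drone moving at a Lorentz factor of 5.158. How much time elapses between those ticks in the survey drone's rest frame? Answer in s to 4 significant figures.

γ = 5.158 (given)
Proper time: τ₀ = Δt/γ = 4631/5.158 = 897.8 s

τ₀ ≈ 897.8 s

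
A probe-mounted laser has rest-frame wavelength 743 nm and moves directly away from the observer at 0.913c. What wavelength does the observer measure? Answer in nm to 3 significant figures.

λ_obs ≈ 3480 nm

Relativistic Doppler: λ_obs = λ_src √((1+β)/(1−β))
= 743 × √(1.9130/0.087000) = 743 × 4.6892 = 3480 nm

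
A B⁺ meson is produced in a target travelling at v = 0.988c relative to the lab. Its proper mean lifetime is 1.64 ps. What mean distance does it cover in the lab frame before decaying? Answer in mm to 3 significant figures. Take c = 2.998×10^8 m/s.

γ = 1/√(1 − 0.988²) = 6.4744
Dilated lifetime: Δt = γτ₀ = 6.4744 × 1.64 ps = 10.618 ps
d = vΔt = 0.988c × 10.618 ps = 2.9620×10^8 m/s × 1.0618×10^-11 s = 3.15 mm

d ≈ 3.15 mm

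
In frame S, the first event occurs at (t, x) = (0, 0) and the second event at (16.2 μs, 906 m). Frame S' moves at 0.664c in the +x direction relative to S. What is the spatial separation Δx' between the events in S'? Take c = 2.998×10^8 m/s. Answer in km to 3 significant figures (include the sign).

γ = 1/√(1 − 0.664²) = 1.3374
Δx' = γ(Δx − vΔt) = 1.3374 × (906 m − 0.664×(2.998×10^8 m/s)×16.2×10^-6 s)
= 1.3374 × (-2318.9 m) = -3.10 km

Δx' ≈ -3.10 km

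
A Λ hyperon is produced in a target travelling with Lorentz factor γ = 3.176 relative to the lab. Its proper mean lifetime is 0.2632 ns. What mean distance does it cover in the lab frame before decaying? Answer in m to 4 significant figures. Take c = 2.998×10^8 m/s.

β = √(1 − 1/γ²) = √(1 − 1/3.176²) = 0.949138
Dilated lifetime: Δt = γτ₀ = 3.176 × 0.2632 ns = 0.835923 ns
d = vΔt = 0.949138c × 0.835923 ns = 2.84551×10^8 m/s × 8.35923×10^-10 s = 0.2379 m

d ≈ 0.2379 m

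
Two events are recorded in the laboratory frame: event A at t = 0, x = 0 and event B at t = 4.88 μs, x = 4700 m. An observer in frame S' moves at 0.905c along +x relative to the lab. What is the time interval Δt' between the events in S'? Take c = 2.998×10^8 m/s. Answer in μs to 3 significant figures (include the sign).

γ = 1/√(1 − 0.905²) = 2.3507
Δt' = γ(Δt − vΔx/c²) = 2.3507 × (4.88 μs − 0.905×4700 m / (2.998×10^8 m/s))
= 2.3507 × (-9.3078 μs) = -21.9 μs

Δt' ≈ -21.9 μs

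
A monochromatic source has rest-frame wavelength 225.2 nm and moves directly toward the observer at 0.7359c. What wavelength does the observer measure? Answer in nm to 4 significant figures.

λ_obs ≈ 87.84 nm

Relativistic Doppler: λ_obs = λ_src √((1−β)/(1+β))
= 225.2 × √(0.264100/1.73590) = 225.2 × 0.390051 = 87.84 nm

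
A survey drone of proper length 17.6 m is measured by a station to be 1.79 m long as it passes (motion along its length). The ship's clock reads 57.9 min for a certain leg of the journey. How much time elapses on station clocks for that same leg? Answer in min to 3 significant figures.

Length contraction ⇒ γ = L₀/L = 17.6/1.79 = 9.8324
Time dilation: Δt = γτ₀ = 9.8324 × 57.9 min = 569 min

Δt ≈ 569 min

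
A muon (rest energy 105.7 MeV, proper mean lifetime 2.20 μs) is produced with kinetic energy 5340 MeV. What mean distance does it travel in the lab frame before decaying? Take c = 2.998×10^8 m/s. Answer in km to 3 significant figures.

γ = 1 + K/(m₀c²) = 1 + 5340/105.7 = 51.520
β = √(1 − 1/γ²) = 0.99981
Dilated lifetime: γτ₀ = 51.520 × 2.20 μs = 113.34 μs
d = βc·γτ₀ = 0.99981 × (2.998×10^8 m/s) × 0.00011334 s = 34.0 km

d ≈ 34.0 km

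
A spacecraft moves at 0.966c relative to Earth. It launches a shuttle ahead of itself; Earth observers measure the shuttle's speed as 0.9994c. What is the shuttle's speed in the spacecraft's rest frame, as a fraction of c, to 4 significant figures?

Inverse velocity addition: u' = (u − v)/(1 − uv/c²)
= (0.9994 − 0.966)/(1 − 0.9994×0.966) = 0.03340/0.0345796 = 0.9659

u' ≈ 0.9659c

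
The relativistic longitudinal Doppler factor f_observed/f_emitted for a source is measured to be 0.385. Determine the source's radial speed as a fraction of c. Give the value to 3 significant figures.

f_obs/f_src = √((1−β)/(1+β)) = 0.385  ⇒  (1−β)/(1+β) = 0.14822
β = |1 − D²|/(1 + D²) = |1 − 0.14822|/(1 + 0.14822) = 0.742

β ≈ 0.742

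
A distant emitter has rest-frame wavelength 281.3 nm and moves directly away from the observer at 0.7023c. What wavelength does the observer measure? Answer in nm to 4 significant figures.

λ_obs ≈ 672.7 nm

Relativistic Doppler: λ_obs = λ_src √((1+β)/(1−β))
= 281.3 × √(1.70230/0.297700) = 281.3 × 2.39127 = 672.7 nm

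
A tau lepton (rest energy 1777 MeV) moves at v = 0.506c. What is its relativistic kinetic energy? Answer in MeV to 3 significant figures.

K ≈ 283 MeV

γ = 1/√(1 − 0.506²) = 1.1594
K = (γ − 1)m₀c² = (1.1594 − 1) × 1777 MeV = 0.15938 × 1777 MeV = 283 MeV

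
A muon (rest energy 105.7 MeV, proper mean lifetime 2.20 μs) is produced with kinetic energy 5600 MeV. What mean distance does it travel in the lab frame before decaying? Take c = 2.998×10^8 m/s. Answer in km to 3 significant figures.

γ = 1 + K/(m₀c²) = 1 + 5600/105.7 = 53.980
β = √(1 − 1/γ²) = 0.99983
Dilated lifetime: γτ₀ = 53.980 × 2.20 μs = 118.76 μs
d = βc·γτ₀ = 0.99983 × (2.998×10^8 m/s) × 0.00011876 s = 35.6 km

d ≈ 35.6 km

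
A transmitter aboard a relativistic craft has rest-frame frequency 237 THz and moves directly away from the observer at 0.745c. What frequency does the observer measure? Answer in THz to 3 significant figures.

Relativistic Doppler: f_obs = f_src √((1−β)/(1+β))
= 237 × √(0.25500/1.7450) = 237 × 0.38227 = 90.6 THz

f_obs ≈ 90.6 THz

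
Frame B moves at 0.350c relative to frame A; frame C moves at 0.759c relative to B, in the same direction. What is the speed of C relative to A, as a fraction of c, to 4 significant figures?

u ≈ 0.8762c

Compose boost 2: (0.759 + 0.350)/(1 + 0.759×0.350) = 1.109/1.26565 = 0.8762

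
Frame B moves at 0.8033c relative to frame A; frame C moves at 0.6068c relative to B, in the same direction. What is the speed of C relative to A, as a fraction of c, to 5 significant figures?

u ≈ 0.94800c

Compose boost 2: (0.6068 + 0.8033)/(1 + 0.6068×0.8033) = 1.4101/1.487442 = 0.94800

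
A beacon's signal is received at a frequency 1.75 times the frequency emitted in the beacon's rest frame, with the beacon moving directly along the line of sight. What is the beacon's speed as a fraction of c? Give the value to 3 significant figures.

f_obs/f_src = √((1+β)/(1−β)) = 1.75  ⇒  (1+β)/(1−β) = 3.0625
β = |1 − D²|/(1 + D²) = |1 − 3.0625|/(1 + 3.0625) = 0.508

β ≈ 0.508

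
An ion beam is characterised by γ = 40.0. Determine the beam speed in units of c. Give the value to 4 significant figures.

β ≈ 0.9997

β = √(1 − 1/γ²) = √(1 − 1/40.0²) = √(0.999375) = 0.9997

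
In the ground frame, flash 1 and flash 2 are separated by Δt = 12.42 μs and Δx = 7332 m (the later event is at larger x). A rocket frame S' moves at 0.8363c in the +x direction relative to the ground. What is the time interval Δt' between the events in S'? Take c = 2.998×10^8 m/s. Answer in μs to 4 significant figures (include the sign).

Δt' ≈ -14.65 μs

γ = 1/√(1 − 0.8363²) = 1.82391
Δt' = γ(Δt − vΔx/c²) = 1.82391 × (12.42 μs − 0.8363×7332 m / (2.998×10^8 m/s))
= 1.82391 × (-8.03281 μs) = -14.65 μs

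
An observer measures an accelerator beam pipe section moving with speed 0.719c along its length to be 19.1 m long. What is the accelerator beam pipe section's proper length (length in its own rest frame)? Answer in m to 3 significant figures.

L₀ ≈ 27.5 m

γ = 1/√(1 − 0.719²) = 1.4388
L₀ = γL = 1.4388 × 19.1 = 27.5 m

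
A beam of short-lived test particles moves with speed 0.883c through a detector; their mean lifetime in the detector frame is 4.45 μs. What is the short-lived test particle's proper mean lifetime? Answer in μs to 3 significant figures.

γ = 1/√(1 − 0.883²) = 2.1305
Proper time: τ₀ = Δt/γ = 4.45/2.1305 = 2.09 μs

τ₀ ≈ 2.09 μs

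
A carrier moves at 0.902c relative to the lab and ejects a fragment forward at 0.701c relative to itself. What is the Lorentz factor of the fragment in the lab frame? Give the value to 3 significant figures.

γ ≈ 5.30

u_lab = (0.701 + 0.902)/(1 + 0.701×0.902) = 1.603/1.63230 = 0.982049
γ = 1/√(1 − 0.982049²) = 5.30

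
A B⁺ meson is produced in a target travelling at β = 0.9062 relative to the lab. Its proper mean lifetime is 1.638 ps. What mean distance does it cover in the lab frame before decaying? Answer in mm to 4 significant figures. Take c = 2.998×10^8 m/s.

d ≈ 1.052 mm

γ = 1/√(1 − 0.9062²) = 2.36491
Dilated lifetime: Δt = γτ₀ = 2.36491 × 1.638 ps = 3.87372 ps
d = vΔt = 0.9062c × 3.87372 ps = 2.71679×10^8 m/s × 3.87372×10^-12 s = 1.052 mm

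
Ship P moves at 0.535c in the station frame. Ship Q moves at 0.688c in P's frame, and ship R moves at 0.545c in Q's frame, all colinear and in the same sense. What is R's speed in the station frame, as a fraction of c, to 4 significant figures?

Compose boost 2: (0.688 + 0.535)/(1 + 0.688×0.535) = 1.223/1.36808 = 0.893954
Compose boost 3: (0.545 + 0.893954)/(1 + 0.545×0.893954) = 1.43895/1.48720 = 0.9676

u ≈ 0.9676c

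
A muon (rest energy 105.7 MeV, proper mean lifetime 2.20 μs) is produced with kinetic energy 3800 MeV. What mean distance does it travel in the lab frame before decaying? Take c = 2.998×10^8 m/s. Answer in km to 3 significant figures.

d ≈ 24.4 km

γ = 1 + K/(m₀c²) = 1 + 3800/105.7 = 36.951
β = √(1 − 1/γ²) = 0.99963
Dilated lifetime: γτ₀ = 36.951 × 2.20 μs = 81.292 μs
d = βc·γτ₀ = 0.99963 × (2.998×10^8 m/s) × 8.1292×10^-5 s = 24.4 km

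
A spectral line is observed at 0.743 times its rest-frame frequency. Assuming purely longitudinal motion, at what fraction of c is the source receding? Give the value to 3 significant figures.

f_obs/f_src = √((1−β)/(1+β)) = 0.743  ⇒  (1−β)/(1+β) = 0.55205
β = |1 − D²|/(1 + D²) = |1 − 0.55205|/(1 + 0.55205) = 0.289

β ≈ 0.289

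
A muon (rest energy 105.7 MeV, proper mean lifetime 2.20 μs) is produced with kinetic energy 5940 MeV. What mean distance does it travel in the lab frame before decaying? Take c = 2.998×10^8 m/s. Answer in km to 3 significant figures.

γ = 1 + K/(m₀c²) = 1 + 5940/105.7 = 57.197
β = √(1 − 1/γ²) = 0.99985
Dilated lifetime: γτ₀ = 57.197 × 2.20 μs = 125.83 μs
d = βc·γτ₀ = 0.99985 × (2.998×10^8 m/s) × 0.00012583 s = 37.7 km

d ≈ 37.7 km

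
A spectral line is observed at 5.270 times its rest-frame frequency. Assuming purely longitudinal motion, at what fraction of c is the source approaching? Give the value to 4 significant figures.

f_obs/f_src = √((1+β)/(1−β)) = 5.270  ⇒  (1+β)/(1−β) = 27.7729
β = |1 − D²|/(1 + D²) = |1 − 27.7729|/(1 + 27.7729) = 0.9305

β ≈ 0.9305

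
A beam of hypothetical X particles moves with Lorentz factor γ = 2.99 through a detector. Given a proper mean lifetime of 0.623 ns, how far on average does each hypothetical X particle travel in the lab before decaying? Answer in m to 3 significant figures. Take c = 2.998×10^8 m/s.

β = √(1 − 1/γ²) = √(1 − 1/2.99²) = 0.94241
Dilated lifetime: Δt = γτ₀ = 2.99 × 0.623 ns = 1.8628 ns
d = vΔt = 0.94241c × 1.8628 ns = 2.8254×10^8 m/s × 1.8628×10^-9 s = 0.526 m

d ≈ 0.526 m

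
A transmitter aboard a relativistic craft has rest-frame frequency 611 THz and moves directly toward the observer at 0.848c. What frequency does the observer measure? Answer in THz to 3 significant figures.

f_obs ≈ 2130 THz

Relativistic Doppler: f_obs = f_src √((1+β)/(1−β))
= 611 × √(1.8480/0.15200) = 611 × 3.4868 = 2130 THz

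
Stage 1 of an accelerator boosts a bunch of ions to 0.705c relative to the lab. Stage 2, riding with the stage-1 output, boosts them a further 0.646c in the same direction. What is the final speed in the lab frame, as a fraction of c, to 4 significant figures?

Compose boost 2: (0.646 + 0.705)/(1 + 0.646×0.705) = 1.351/1.45543 = 0.9282

u ≈ 0.9282c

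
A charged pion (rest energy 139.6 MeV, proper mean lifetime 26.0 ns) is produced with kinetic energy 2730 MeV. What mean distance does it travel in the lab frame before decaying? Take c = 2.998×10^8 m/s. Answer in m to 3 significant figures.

d ≈ 160 m

γ = 1 + K/(m₀c²) = 1 + 2730/139.6 = 20.556
β = √(1 − 1/γ²) = 0.99882
Dilated lifetime: γτ₀ = 20.556 × 26.0 ns = 534.45 ns
d = βc·γτ₀ = 0.99882 × (2.998×10^8 m/s) × 5.3445×10^-7 s = 160 m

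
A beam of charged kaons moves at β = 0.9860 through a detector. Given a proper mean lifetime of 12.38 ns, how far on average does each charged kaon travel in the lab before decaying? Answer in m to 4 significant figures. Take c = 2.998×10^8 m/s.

d ≈ 21.95 m

γ = 1/√(1 − 0.9860²) = 5.99717
Dilated lifetime: Δt = γτ₀ = 5.99717 × 12.38 ns = 74.2450 ns
d = vΔt = 0.9860c × 74.2450 ns = 2.95603×10^8 m/s × 7.42450×10^-8 s = 21.95 m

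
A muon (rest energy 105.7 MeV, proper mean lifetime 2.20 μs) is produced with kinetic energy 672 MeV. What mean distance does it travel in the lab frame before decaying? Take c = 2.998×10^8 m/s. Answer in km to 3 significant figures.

d ≈ 4.81 km

γ = 1 + K/(m₀c²) = 1 + 672/105.7 = 7.3576
β = √(1 − 1/γ²) = 0.99072
Dilated lifetime: γτ₀ = 7.3576 × 2.20 μs = 16.187 μs
d = βc·γτ₀ = 0.99072 × (2.998×10^8 m/s) × 1.6187×10^-5 s = 4.81 km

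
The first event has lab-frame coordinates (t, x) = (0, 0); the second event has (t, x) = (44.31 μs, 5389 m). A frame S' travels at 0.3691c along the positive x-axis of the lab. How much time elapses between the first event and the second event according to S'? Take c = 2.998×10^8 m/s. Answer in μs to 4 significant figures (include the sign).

Δt' ≈ 40.54 μs

γ = 1/√(1 − 0.3691²) = 1.07597
Δt' = γ(Δt − vΔx/c²) = 1.07597 × (44.31 μs − 0.3691×5389 m / (2.998×10^8 m/s))
= 1.07597 × (37.6753 μs) = 40.54 μs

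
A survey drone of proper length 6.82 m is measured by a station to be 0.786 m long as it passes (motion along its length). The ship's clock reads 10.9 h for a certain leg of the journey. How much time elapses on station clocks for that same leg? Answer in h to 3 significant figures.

Length contraction ⇒ γ = L₀/L = 6.82/0.786 = 8.6768
Time dilation: Δt = γτ₀ = 8.6768 × 10.9 h = 94.6 h

Δt ≈ 94.6 h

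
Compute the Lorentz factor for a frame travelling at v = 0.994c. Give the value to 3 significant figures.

γ = 1/√(1 − β²) = 1/√(1 − 0.994²) = 1/√(0.011964) = 9.14

γ ≈ 9.14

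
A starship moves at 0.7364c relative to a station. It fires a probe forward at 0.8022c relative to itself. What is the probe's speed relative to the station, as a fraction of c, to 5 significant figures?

u ≈ 0.96722c

Relativistic velocity addition: u = (u' + v)/(1 + u'v/c²)
= (0.8022 + 0.7364)/(1 + 0.8022×0.7364) = 1.5386/1.590740 = 0.96722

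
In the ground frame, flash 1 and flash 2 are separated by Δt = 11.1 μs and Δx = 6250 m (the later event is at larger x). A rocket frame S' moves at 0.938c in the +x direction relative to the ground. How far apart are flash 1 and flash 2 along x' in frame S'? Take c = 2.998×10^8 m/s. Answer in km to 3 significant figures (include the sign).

Δx' ≈ 9.03 km

γ = 1/√(1 − 0.938²) = 2.8849
Δx' = γ(Δx − vΔt) = 2.8849 × (6250 m − 0.938×(2.998×10^8 m/s)×11.1×10^-6 s)
= 2.8849 × (3128.5 m) = 9.03 km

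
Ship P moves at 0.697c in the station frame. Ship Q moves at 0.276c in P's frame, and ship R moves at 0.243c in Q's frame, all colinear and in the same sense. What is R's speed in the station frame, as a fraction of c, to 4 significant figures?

Compose boost 2: (0.276 + 0.697)/(1 + 0.276×0.697) = 0.9730/1.19237 = 0.816021
Compose boost 3: (0.243 + 0.816021)/(1 + 0.243×0.816021) = 1.05902/1.19829 = 0.8838

u ≈ 0.8838c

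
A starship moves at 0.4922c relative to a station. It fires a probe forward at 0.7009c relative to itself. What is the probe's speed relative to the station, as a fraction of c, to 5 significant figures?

u ≈ 0.88707c

Relativistic velocity addition: u = (u' + v)/(1 + u'v/c²)
= (0.7009 + 0.4922)/(1 + 0.7009×0.4922) = 1.1931/1.344983 = 0.88707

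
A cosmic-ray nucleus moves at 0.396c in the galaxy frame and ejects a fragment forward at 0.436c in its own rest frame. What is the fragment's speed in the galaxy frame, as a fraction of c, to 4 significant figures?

Compose boost 2: (0.436 + 0.396)/(1 + 0.436×0.396) = 0.8320/1.17266 = 0.7095

u ≈ 0.7095c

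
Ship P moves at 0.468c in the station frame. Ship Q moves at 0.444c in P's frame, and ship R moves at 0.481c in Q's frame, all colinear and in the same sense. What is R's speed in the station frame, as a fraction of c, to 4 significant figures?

u ≈ 0.9068c

Compose boost 2: (0.444 + 0.468)/(1 + 0.444×0.468) = 0.9120/1.20779 = 0.755097
Compose boost 3: (0.481 + 0.755097)/(1 + 0.481×0.755097) = 1.23610/1.36320 = 0.9068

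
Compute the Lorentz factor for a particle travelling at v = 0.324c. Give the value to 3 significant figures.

γ ≈ 1.06

γ = 1/√(1 − β²) = 1/√(1 − 0.324²) = 1/√(0.89502) = 1.06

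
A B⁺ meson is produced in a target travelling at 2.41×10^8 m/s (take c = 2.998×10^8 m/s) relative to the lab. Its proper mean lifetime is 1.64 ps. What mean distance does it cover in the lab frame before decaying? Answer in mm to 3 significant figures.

β = v/c = 2.41×10^8 / 2.998×10^8 = 0.80387
γ = 1/√(1 − 0.80387²) = 1.6812
Dilated lifetime: Δt = γτ₀ = 1.6812 × 1.64 ps = 2.7572 ps
d = vΔt = 0.80387c × 2.7572 ps = 2.4100×10^8 m/s × 2.7572×10^-12 s = 0.664 mm

d ≈ 0.664 mm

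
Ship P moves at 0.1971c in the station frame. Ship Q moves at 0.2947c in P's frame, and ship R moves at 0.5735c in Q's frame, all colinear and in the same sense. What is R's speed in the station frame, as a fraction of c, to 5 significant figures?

Compose boost 2: (0.2947 + 0.1971)/(1 + 0.2947×0.1971) = 0.49180/1.058085 = 0.4648018
Compose boost 3: (0.5735 + 0.4648018)/(1 + 0.5735×0.4648018) = 1.038302/1.266564 = 0.81978

u ≈ 0.81978c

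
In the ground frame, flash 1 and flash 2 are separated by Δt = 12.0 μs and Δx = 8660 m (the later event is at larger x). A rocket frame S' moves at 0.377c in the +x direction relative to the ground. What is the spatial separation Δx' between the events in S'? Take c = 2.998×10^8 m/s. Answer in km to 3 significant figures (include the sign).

Δx' ≈ 7.89 km

γ = 1/√(1 − 0.377²) = 1.0797
Δx' = γ(Δx − vΔt) = 1.0797 × (8660 m − 0.377×(2.998×10^8 m/s)×12.0×10^-6 s)
= 1.0797 × (7303.7 m) = 7.89 km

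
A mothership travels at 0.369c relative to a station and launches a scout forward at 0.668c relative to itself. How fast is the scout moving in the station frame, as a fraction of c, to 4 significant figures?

u ≈ 0.8319c

Compose boost 2: (0.668 + 0.369)/(1 + 0.668×0.369) = 1.037/1.24649 = 0.8319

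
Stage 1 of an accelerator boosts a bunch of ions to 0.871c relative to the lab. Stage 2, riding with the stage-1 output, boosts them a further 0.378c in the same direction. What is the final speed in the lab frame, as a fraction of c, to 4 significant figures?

Compose boost 2: (0.378 + 0.871)/(1 + 0.378×0.871) = 1.249/1.32924 = 0.9396

u ≈ 0.9396c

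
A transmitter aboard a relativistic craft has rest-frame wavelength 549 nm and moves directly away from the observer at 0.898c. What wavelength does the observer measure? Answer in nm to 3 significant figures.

λ_obs ≈ 2370 nm

Relativistic Doppler: λ_obs = λ_src √((1+β)/(1−β))
= 549 × √(1.8980/0.10200) = 549 × 4.3137 = 2370 nm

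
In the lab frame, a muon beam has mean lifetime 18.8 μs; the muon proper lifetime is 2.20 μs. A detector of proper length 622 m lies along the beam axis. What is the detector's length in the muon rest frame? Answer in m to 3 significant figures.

Time dilation ⇒ γ = Δt/τ₀ = 18.8/2.20 = 8.5455
Length contraction: L = L₀/γ = 622/8.5455 = 72.8 m

L ≈ 72.8 m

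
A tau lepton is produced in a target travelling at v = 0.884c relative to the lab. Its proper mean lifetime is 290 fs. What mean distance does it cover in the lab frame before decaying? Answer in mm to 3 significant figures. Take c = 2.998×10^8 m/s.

d ≈ 0.164 mm

γ = 1/√(1 − 0.884²) = 2.1391
Dilated lifetime: Δt = γτ₀ = 2.1391 × 290 fs = 620.34 fs
d = vΔt = 0.884c × 620.34 fs = 2.6502×10^8 m/s × 6.2034×10^-13 s = 0.164 mm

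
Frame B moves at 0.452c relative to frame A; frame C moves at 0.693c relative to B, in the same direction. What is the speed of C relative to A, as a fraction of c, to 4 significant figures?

Compose boost 2: (0.693 + 0.452)/(1 + 0.693×0.452) = 1.145/1.31324 = 0.8719

u ≈ 0.8719c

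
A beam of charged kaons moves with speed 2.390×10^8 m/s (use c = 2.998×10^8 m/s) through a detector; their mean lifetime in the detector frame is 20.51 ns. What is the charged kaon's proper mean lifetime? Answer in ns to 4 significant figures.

β = v/c = 2.390×10^8 / 2.998×10^8 = 0.797198
γ = 1/√(1 − 0.797198²) = 1.65640
Proper time: τ₀ = Δt/γ = 20.51/1.65640 = 12.38 ns

τ₀ ≈ 12.38 ns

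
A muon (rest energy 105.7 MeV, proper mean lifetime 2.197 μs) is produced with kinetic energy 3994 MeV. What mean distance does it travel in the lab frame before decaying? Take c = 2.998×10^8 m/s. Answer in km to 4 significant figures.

γ = 1 + K/(m₀c²) = 1 + 3994/105.7 = 38.7862
β = √(1 − 1/γ²) = 0.999668
Dilated lifetime: γτ₀ = 38.7862 × 2.197 μs = 85.2133 μs
d = βc·γτ₀ = 0.999668 × (2.998×10^8 m/s) × 8.52133×10^-5 s = 25.54 km

d ≈ 25.54 km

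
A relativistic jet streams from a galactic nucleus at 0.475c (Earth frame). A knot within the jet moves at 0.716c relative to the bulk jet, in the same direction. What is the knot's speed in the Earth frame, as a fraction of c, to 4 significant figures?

Relativistic velocity addition: u = (u' + v)/(1 + u'v/c²)
= (0.716 + 0.475)/(1 + 0.716×0.475) = 1.191/1.34010 = 0.8887

u ≈ 0.8887c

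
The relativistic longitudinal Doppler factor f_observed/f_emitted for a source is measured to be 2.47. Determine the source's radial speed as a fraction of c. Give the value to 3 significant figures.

β ≈ 0.718

f_obs/f_src = √((1+β)/(1−β)) = 2.47  ⇒  (1+β)/(1−β) = 6.1009
β = |1 − D²|/(1 + D²) = |1 − 6.1009|/(1 + 6.1009) = 0.718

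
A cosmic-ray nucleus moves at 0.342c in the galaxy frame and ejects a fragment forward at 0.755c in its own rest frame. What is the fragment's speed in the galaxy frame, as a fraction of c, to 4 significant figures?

Compose boost 2: (0.755 + 0.342)/(1 + 0.755×0.342) = 1.097/1.25821 = 0.8719

u ≈ 0.8719c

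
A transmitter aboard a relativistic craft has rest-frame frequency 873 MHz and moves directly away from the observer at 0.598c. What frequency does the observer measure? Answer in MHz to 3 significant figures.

Relativistic Doppler: f_obs = f_src √((1−β)/(1+β))
= 873 × √(0.40200/1.5980) = 873 × 0.50156 = 438 MHz

f_obs ≈ 438 MHz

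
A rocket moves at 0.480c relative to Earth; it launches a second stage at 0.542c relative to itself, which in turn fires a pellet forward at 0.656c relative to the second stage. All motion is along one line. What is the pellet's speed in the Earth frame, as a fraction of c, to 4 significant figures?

Compose boost 2: (0.542 + 0.480)/(1 + 0.542×0.480) = 1.022/1.26016 = 0.811008
Compose boost 3: (0.656 + 0.811008)/(1 + 0.656×0.811008) = 1.46701/1.53202 = 0.9576

u ≈ 0.9576c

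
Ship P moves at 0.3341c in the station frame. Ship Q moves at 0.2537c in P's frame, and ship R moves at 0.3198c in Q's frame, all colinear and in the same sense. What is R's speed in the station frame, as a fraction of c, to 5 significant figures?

Compose boost 2: (0.2537 + 0.3341)/(1 + 0.2537×0.3341) = 0.58780/1.084761 = 0.5418704
Compose boost 3: (0.3198 + 0.5418704)/(1 + 0.3198×0.5418704) = 0.8616704/1.173290 = 0.73441

u ≈ 0.73441c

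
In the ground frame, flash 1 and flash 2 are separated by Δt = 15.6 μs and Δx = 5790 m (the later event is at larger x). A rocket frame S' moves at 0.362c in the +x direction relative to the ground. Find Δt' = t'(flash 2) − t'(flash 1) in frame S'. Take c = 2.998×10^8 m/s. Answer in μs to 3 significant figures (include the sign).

γ = 1/√(1 − 0.362²) = 1.0728
Δt' = γ(Δt − vΔx/c²) = 1.0728 × (15.6 μs − 0.362×5790 m / (2.998×10^8 m/s))
= 1.0728 × (8.6087 μs) = 9.24 μs

Δt' ≈ 9.24 μs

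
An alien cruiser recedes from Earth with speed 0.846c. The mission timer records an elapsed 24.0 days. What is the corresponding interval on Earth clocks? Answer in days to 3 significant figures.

γ = 1/√(1 − 0.846²) = 1.8755
Time dilation: Δt = γτ₀ = 1.8755 × 24.0 days = 45.0 days

Δt ≈ 45.0 days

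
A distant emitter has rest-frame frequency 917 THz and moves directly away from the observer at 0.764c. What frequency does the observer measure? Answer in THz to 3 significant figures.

f_obs ≈ 335 THz

Relativistic Doppler: f_obs = f_src √((1−β)/(1+β))
= 917 × √(0.23600/1.7640) = 917 × 0.36577 = 335 THz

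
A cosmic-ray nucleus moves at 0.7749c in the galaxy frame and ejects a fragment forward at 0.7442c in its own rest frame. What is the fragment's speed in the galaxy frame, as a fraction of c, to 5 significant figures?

u ≈ 0.96348c

Compose boost 2: (0.7442 + 0.7749)/(1 + 0.7442×0.7749) = 1.5191/1.576681 = 0.96348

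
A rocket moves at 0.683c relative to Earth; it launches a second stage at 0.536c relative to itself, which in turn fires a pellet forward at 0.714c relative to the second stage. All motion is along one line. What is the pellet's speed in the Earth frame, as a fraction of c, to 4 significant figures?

Compose boost 2: (0.536 + 0.683)/(1 + 0.536×0.683) = 1.219/1.36609 = 0.892329
Compose boost 3: (0.714 + 0.892329)/(1 + 0.714×0.892329) = 1.60633/1.63712 = 0.9812

u ≈ 0.9812c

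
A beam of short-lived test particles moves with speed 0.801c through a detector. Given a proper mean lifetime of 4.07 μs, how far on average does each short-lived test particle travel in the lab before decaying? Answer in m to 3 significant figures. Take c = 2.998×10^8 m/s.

γ = 1/√(1 − 0.801²) = 1.6704
Dilated lifetime: Δt = γτ₀ = 1.6704 × 4.07 μs = 6.7985 μs
d = vΔt = 0.801c × 6.7985 μs = 2.4014×10^8 m/s × 6.7985×10^-6 s = 1630 m

d ≈ 1630 m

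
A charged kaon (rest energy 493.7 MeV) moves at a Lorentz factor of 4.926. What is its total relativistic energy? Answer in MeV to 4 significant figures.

E ≈ 2432 MeV

γ = 4.926 (given)
E = γm₀c² = 4.926 × 493.7 MeV = 2432 MeV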